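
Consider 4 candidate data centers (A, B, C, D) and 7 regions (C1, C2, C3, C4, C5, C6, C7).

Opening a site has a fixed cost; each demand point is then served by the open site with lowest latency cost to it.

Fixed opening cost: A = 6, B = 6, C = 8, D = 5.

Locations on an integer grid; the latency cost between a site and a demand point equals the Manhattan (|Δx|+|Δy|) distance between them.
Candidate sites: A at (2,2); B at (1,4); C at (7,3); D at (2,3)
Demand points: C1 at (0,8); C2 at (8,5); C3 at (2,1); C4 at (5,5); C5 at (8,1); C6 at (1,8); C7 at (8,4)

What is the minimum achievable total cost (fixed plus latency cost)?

Open {B, C}: assign each demand point to its cheapest open site.
  C1→B 5, C2→C 3, C3→B 4, C4→C 4, C5→C 3, C6→B 4, C7→C 2
  latency cost 25, fixed 14 → total 39.
Compare {C, D}: latency cost 27 + fixed 13 = 40.
Compare {A, C}: latency cost 28 + fixed 14 = 42.
Compare {A, B, C}: latency cost 22 + fixed 20 = 42.
All other subsets cost ≥ 40. Minimum total cost: 39.

39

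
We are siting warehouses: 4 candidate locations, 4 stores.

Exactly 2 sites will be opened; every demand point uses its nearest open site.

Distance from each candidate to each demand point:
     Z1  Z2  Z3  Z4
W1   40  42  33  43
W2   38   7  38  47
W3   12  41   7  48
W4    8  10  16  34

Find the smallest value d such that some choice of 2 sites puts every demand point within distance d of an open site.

34

Open {W1, W4}.
  Farthest demand point is Z4 at distance 34 (to W4); all others are ≤ 34.
With {W2, W4} the worst case is 34.
With {W3, W4} the worst case is 34.
No size-2 selection achieves below 34.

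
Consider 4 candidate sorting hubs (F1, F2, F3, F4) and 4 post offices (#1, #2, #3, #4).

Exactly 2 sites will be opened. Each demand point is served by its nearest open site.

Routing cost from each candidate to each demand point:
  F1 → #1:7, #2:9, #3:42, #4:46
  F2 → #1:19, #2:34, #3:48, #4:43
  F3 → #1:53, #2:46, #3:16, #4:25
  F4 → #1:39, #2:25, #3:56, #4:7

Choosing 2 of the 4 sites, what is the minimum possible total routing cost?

57

Open {F1, F3}.
  #1→F1 7, #2→F1 9, #3→F3 16, #4→F3 25  ⇒ total 57.
Compare {F1, F4}: total 65.
Compare {F3, F4}: total 87.
No size-2 selection does better; minimum is 57.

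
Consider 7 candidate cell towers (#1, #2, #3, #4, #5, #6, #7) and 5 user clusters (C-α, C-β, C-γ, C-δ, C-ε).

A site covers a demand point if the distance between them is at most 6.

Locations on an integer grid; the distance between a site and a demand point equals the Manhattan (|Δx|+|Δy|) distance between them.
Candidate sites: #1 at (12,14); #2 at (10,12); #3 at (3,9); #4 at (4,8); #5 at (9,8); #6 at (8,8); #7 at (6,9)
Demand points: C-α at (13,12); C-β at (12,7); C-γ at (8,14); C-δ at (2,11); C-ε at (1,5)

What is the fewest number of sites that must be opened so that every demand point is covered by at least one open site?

Coverage sets (demand points within 6 of each site):
  #1: {C-α, C-γ}
  #2: {C-α, C-γ}
  #3: {C-δ, C-ε}
  #4: {C-δ, C-ε}
  #5: {C-β}
  #6: {C-β, C-γ}
  #7: {C-δ}
No 2 sites suffice: every size-2 union leaves at least one demand point uncovered.
But {#1, #3, #5} covers everything, so the minimum is 3.

3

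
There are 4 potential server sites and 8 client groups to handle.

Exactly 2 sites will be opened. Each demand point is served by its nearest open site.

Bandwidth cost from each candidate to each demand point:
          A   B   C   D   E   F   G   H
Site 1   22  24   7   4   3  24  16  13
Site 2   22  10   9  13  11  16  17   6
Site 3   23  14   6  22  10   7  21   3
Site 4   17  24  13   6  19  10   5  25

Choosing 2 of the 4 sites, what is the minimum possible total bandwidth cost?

Open {Site 3, Site 4}.
  A→Site 4 17, B→Site 3 14, C→Site 3 6, D→Site 4 6, E→Site 3 10, F→Site 3 7, G→Site 4 5, H→Site 3 3  ⇒ total 68.
Compare {Site 2, Site 4}: total 74.
Compare {Site 1, Site 3}: total 75.
No size-2 selection does better; minimum is 68.

68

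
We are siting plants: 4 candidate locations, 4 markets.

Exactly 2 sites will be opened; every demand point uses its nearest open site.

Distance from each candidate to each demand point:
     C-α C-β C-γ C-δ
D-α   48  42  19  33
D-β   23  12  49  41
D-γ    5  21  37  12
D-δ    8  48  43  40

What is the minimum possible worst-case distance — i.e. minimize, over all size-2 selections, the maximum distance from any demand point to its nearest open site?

21

Open {D-α, D-γ}.
  Farthest demand point is C-β at distance 21 (to D-γ); all others are ≤ 21.
With {D-α, D-β} the worst case is 33.
With {D-β, D-γ} the worst case is 37.
No size-2 selection achieves below 21.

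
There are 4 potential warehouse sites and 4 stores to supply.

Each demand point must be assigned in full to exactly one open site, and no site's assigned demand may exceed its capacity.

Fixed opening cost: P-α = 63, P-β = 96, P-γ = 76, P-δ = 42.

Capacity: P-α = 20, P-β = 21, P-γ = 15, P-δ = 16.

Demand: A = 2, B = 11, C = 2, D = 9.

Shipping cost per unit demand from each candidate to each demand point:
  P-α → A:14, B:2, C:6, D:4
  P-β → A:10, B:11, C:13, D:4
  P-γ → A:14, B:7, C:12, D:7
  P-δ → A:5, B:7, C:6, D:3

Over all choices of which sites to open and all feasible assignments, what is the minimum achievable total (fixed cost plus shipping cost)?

176

Open {P-α, P-δ}; cheapest assignment that respects the capacities:
  P-α (cap 20, load 13): B, C — cost 11×2 + 2×6 = 34
  P-δ (cap 16, load 11): A, D — cost 2×5 + 9×3 = 37
  Shipping 71, fixed 105 → total 176.
  Any other capacity-feasible assignment to {P-α, P-δ} ships for at least 71.
Compare {P-γ, P-δ}: its best feasible assignment gives total 244.
Compare {P-α, P-β}: its best feasible assignment gives total 249.
Every other set of open sites that can feasibly serve all demand totals ≥ 244 even under its best assignment. Minimum: 176.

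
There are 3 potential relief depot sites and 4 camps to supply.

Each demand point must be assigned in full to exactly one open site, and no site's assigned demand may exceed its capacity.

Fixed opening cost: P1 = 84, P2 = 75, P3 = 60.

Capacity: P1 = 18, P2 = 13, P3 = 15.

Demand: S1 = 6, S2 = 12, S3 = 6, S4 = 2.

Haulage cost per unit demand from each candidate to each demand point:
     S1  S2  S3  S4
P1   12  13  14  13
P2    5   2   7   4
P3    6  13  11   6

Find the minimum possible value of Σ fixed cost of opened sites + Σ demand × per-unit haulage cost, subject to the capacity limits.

273

Open {P2, P3}; cheapest assignment that respects the capacities:
  P2 (cap 13, load 12): S2 — cost 12×2 = 24
  P3 (cap 15, load 14): S1, S3, S4 — cost 6×6 + 6×11 + 2×6 = 114
  Shipping 138, fixed 135 → total 273.
  Any other capacity-feasible assignment to {P2, P3} ships for at least 138.
Compare {P1, P2, P3}: its best feasible assignment gives total 357.
Compare {P1, P2}: its best feasible assignment gives total 365.
Every other set of open sites that can feasibly serve all demand totals ≥ 357 even under its best assignment. Minimum: 273.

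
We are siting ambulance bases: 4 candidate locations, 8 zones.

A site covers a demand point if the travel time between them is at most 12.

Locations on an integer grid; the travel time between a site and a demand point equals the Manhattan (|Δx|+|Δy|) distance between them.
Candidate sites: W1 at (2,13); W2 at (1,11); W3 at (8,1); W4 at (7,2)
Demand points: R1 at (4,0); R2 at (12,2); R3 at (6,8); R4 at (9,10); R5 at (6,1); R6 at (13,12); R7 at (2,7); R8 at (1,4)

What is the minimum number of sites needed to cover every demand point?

2

Coverage sets (demand points within 12 of each site):
  W1: {R3, R4, R6, R7, R8}
  W2: {R3, R4, R7, R8}
  W3: {R1, R2, R3, R4, R5, R7, R8}
  W4: {R1, R2, R3, R4, R5, R7, R8}
No single site covers all 8 demand points.
But {W1, W3} covers everything, so the minimum is 2.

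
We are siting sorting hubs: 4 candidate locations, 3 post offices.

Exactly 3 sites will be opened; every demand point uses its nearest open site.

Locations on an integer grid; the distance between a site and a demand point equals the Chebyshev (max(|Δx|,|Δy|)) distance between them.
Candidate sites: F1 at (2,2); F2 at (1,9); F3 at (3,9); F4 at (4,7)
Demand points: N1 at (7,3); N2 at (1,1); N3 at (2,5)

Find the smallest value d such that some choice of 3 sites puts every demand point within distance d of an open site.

4

Open {F1, F2, F4}.
  Farthest demand point is N1 at distance 4 (to F4); all others are ≤ 4.
With {F1, F3, F4} the worst case is 4.
With {F1, F2, F3} the worst case is 5.
No size-3 selection achieves below 4.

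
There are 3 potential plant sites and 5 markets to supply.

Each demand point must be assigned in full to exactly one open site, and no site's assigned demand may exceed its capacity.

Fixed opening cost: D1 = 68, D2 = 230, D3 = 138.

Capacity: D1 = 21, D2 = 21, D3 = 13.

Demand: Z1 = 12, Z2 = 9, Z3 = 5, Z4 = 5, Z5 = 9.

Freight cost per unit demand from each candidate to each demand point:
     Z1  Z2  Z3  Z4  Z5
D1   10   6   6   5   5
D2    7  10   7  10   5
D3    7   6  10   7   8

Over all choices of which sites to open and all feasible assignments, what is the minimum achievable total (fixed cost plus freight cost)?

Open {D1, D2}; cheapest assignment that respects the capacities:
  D1 (cap 21, load 19): Z2, Z3, Z4 — cost 9×6 + 5×6 + 5×5 = 109
  D2 (cap 21, load 21): Z1, Z5 — cost 12×7 + 9×5 = 129
  Shipping 238, fixed 298 → total 536.
  Any other capacity-feasible assignment to {D1, D2} ships for at least 238.
Compare {D1, D2, D3}: its best feasible assignment gives total 674.
Every other set of open sites that can feasibly serve all demand totals ≥ 674 even under its best assignment. Minimum: 536.

536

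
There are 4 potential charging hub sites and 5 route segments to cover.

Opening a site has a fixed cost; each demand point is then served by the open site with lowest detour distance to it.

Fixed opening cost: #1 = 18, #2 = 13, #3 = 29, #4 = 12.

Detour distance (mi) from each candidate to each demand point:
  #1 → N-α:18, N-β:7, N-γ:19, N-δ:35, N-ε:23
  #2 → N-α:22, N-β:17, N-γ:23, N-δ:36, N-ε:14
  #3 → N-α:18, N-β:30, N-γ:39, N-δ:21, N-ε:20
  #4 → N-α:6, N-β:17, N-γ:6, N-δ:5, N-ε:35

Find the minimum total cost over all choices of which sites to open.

73

Open {#2, #4}: assign each demand point to its cheapest open site.
  N-α→#4 6, N-β→#2 17, N-γ→#4 6, N-δ→#4 5, N-ε→#2 14
  detour distance 48, fixed 25 → total 73.
Compare {#1, #4}: detour distance 47 + fixed 30 = 77.
Compare {#4}: detour distance 69 + fixed 12 = 81.
Compare {#1, #2, #4}: detour distance 38 + fixed 43 = 81.
All other subsets cost ≥ 77. Minimum total cost: 73.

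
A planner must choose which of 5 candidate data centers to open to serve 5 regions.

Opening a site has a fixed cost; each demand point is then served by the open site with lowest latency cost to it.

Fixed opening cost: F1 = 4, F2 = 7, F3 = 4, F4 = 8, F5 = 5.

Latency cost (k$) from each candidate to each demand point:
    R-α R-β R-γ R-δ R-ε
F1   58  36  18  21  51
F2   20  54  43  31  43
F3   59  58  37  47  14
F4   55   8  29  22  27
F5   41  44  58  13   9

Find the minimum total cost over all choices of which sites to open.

92

Open {F1, F2, F4, F5}: assign each demand point to its cheapest open site.
  R-α→F2 20, R-β→F4 8, R-γ→F1 18, R-δ→F5 13, R-ε→F5 9
  latency cost 68, fixed 24 → total 92.
Compare {F1, F2, F3, F4, F5}: latency cost 68 + fixed 28 = 96.
Compare {F2, F4, F5}: latency cost 79 + fixed 20 = 99.
Compare {F2, F3, F4, F5}: latency cost 79 + fixed 24 = 103.
All other subsets cost ≥ 96. Minimum total cost: 92.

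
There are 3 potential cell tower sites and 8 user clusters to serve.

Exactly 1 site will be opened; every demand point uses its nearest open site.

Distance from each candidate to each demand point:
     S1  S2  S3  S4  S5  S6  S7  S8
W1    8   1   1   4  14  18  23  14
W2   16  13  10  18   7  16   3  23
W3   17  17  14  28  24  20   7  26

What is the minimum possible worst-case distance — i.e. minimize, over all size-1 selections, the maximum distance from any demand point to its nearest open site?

23

Open {W1}.
  Farthest demand point is S7 at distance 23 (to W1); all others are ≤ 23.
With {W2} the worst case is 23.
With {W3} the worst case is 28.
No size-1 selection achieves below 23.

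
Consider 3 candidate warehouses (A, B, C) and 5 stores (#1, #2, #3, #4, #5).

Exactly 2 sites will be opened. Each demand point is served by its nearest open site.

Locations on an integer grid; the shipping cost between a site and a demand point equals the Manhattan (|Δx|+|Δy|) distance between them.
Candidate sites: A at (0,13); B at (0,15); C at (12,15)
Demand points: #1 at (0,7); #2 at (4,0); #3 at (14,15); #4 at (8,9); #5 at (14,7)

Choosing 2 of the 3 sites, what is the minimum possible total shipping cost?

Open {A, C}.
  #1→A 6, #2→A 17, #3→C 2, #4→C 10, #5→C 10  ⇒ total 45.
Compare {B, C}: total 49.
Compare {A, B}: total 69.

45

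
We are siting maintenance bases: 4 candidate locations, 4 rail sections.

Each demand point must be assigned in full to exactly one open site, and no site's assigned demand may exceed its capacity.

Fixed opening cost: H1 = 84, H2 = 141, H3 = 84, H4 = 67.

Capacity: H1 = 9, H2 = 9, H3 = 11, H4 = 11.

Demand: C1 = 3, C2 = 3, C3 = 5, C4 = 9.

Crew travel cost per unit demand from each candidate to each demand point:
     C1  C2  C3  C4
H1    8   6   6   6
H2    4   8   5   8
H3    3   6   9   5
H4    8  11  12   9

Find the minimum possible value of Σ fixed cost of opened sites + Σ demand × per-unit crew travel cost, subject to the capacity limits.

Open {H1, H3}; cheapest assignment that respects the capacities:
  H1 (cap 9, load 9): C4 — cost 9×6 = 54
  H3 (cap 11, load 11): C1, C2, C3 — cost 3×3 + 3×6 + 5×9 = 72
  Shipping 126, fixed 168 → total 294.
  Any other capacity-feasible assignment to {H1, H3} ships for at least 126.
Compare {H3, H4}: its best feasible assignment gives total 304.
Compare {H1, H4}: its best feasible assignment gives total 322.
Every other set of open sites that can feasibly serve all demand totals ≥ 304 even under its best assignment. Minimum: 294.

294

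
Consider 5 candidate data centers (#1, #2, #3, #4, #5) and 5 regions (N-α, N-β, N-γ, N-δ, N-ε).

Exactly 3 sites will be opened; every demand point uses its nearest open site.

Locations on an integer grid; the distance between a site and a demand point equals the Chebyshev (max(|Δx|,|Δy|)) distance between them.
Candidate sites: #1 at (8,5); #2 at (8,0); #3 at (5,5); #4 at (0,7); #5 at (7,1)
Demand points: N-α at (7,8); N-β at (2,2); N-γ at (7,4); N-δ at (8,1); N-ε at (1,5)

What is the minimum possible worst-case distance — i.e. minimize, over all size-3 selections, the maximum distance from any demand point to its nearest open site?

3

Open {#2, #3, #4}.
  Farthest demand point is N-α at distance 3 (to #3); all others are ≤ 3.
With {#3, #4, #5} the worst case is 3.
With {#1, #2, #3} the worst case is 4.
No size-3 selection achieves below 3.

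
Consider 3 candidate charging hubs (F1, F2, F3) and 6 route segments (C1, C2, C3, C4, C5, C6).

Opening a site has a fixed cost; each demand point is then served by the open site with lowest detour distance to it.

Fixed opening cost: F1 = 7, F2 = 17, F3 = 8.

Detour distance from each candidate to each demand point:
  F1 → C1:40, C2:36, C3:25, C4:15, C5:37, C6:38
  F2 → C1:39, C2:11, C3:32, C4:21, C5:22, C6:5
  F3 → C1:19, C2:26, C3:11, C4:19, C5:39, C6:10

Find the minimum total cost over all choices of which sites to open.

Open {F2, F3}: assign each demand point to its cheapest open site.
  C1→F3 19, C2→F2 11, C3→F3 11, C4→F3 19, C5→F2 22, C6→F2 5
  detour distance 87, fixed 25 → total 112.
Compare {F1, F2, F3}: detour distance 83 + fixed 32 = 115.
Compare {F3}: detour distance 124 + fixed 8 = 132.
Compare {F1, F3}: detour distance 118 + fixed 15 = 133.
All other subsets cost ≥ 115. Minimum total cost: 112.

112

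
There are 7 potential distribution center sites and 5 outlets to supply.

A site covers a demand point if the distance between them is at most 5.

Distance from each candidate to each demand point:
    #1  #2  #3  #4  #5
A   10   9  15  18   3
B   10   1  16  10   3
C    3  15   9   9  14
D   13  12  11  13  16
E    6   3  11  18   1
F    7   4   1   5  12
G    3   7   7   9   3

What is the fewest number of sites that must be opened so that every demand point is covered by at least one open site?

2

Coverage sets (demand points within 5 of each site):
  A: {#5}
  B: {#2, #5}
  C: {#1}
  D: {}
  E: {#2, #5}
  F: {#2, #3, #4}
  G: {#1, #5}
No single site covers all 5 demand points.
But {F, G} covers everything, so the minimum is 2.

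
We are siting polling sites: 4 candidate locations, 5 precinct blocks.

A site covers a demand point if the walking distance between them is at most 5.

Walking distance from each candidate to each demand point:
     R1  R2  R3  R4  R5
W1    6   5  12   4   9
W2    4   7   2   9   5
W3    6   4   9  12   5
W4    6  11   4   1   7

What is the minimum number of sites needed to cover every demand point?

2

Coverage sets (demand points within 5 of each site):
  W1: {R2, R4}
  W2: {R1, R3, R5}
  W3: {R2, R5}
  W4: {R3, R4}
No single site covers all 5 demand points.
But {W1, W2} covers everything, so the minimum is 2.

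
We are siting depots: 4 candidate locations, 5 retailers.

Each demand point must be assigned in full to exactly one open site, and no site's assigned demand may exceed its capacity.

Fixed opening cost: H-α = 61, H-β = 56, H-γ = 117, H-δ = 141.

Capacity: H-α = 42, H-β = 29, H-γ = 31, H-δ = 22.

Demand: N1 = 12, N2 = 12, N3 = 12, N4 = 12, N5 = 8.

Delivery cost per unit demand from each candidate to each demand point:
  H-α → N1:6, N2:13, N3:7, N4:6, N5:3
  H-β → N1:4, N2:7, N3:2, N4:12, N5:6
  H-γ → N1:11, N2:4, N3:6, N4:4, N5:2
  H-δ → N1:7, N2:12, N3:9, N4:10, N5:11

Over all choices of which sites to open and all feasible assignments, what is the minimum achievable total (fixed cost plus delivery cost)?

393

Open {H-α, H-β}; cheapest assignment that respects the capacities:
  H-α (cap 42, load 32): N1, N4, N5 — cost 12×6 + 12×6 + 8×3 = 168
  H-β (cap 29, load 24): N2, N3 — cost 12×7 + 12×2 = 108
  Shipping 276, fixed 117 → total 393.
  Any other capacity-feasible assignment to {H-α, H-β} ships for at least 276.
Compare {H-α, H-β, H-γ}: its best feasible assignment gives total 426.
Compare {H-α, H-γ}: its best feasible assignment gives total 454.
Every other set of open sites that can feasibly serve all demand totals ≥ 426 even under its best assignment. Minimum: 393.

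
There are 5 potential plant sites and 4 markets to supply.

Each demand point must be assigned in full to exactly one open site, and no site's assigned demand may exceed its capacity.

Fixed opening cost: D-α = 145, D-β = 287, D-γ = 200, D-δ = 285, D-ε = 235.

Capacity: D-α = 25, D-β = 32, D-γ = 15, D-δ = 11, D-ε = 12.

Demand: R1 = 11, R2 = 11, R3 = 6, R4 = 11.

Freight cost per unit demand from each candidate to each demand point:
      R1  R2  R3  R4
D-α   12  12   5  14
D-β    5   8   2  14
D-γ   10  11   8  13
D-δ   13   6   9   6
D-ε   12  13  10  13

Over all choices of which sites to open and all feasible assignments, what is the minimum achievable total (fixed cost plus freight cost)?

741

Open {D-α, D-β}; cheapest assignment that respects the capacities:
  D-α (cap 25, load 11): R4 — cost 11×14 = 154
  D-β (cap 32, load 28): R1, R2, R3 — cost 11×5 + 11×8 + 6×2 = 155
  Shipping 309, fixed 432 → total 741.
  Any other capacity-feasible assignment to {D-α, D-β} ships for at least 309.
Compare {D-β, D-γ}: its best feasible assignment gives total 785.
Compare {D-β, D-δ}: its best feasible assignment gives total 793.
Every other set of open sites that can feasibly serve all demand totals ≥ 785 even under its best assignment. Minimum: 741.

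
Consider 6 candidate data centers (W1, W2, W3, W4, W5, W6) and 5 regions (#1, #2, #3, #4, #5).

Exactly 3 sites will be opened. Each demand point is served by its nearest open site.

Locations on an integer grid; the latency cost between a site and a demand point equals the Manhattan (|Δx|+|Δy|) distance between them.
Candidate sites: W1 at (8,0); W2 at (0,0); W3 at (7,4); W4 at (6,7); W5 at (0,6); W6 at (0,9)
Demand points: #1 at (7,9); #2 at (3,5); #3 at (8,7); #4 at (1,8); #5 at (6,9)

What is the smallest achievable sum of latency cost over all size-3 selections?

Open {W4, W5, W6}.
  #1→W4 3, #2→W5 4, #3→W4 2, #4→W6 2, #5→W4 2  ⇒ total 13.
Compare {W1, W4, W5}: total 14.
Compare {W1, W4, W6}: total 14.
No size-3 selection does better; minimum is 13.

13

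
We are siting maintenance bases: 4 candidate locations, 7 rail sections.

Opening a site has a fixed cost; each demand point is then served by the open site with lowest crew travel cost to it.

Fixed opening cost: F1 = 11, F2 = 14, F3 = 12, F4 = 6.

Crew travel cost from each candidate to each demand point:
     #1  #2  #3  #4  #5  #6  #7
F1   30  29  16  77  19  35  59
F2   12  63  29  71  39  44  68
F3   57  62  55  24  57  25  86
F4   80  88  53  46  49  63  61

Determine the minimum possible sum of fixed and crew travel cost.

221

Open {F1, F2, F3}: assign each demand point to its cheapest open site.
  #1→F2 12, #2→F1 29, #3→F1 16, #4→F3 24, #5→F1 19, #6→F3 25, #7→F1 59
  crew travel cost 184, fixed 37 → total 221.
Compare {F1, F3}: crew travel cost 202 + fixed 23 = 225.
Compare {F1, F2, F3, F4}: crew travel cost 184 + fixed 43 = 227.
Compare {F1, F3, F4}: crew travel cost 202 + fixed 29 = 231.
All other subsets cost ≥ 225. Minimum total cost: 221.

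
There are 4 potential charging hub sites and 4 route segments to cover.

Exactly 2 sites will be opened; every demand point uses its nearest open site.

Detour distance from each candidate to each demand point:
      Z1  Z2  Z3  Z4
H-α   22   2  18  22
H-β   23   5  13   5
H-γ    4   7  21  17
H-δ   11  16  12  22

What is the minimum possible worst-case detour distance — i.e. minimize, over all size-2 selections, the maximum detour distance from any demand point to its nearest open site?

12

Open {H-β, H-δ}.
  Farthest demand point is Z3 at detour distance 12 (to H-δ); all others are ≤ 12.
With {H-β, H-γ} the worst case is 13.
With {H-γ, H-δ} the worst case is 17.
No size-2 selection achieves below 12.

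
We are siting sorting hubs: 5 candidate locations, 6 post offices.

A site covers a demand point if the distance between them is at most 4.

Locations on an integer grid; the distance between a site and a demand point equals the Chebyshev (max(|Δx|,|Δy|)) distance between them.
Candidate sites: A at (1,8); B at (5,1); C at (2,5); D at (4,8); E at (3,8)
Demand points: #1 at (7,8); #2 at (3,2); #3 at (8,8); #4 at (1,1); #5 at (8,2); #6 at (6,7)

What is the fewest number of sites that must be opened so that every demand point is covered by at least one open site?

Coverage sets (demand points within 4 of each site):
  A: {}
  B: {#2, #4, #5}
  C: {#2, #4, #6}
  D: {#1, #3, #6}
  E: {#1, #6}
No single site covers all 6 demand points.
But {B, D} covers everything, so the minimum is 2.

2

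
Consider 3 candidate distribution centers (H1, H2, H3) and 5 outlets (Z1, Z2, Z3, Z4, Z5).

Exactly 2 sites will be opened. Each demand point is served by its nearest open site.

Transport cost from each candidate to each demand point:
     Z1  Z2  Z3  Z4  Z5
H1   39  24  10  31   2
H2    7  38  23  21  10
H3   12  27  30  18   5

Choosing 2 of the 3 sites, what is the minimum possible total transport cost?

64

Open {H1, H2}.
  Z1→H2 7, Z2→H1 24, Z3→H1 10, Z4→H2 21, Z5→H1 2  ⇒ total 64.
Compare {H1, H3}: total 66.
Compare {H2, H3}: total 80.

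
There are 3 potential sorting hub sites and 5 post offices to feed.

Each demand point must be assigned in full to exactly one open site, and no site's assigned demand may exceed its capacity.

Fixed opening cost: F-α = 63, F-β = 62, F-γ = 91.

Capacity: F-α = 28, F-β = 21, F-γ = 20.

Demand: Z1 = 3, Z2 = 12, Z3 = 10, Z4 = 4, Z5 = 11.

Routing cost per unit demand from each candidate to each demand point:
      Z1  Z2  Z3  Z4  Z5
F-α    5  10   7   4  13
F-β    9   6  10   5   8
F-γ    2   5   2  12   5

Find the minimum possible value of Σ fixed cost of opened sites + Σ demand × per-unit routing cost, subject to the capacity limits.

Open {F-α, F-γ}; cheapest assignment that respects the capacities:
  F-α (cap 28, load 26): Z2, Z3, Z4 — cost 12×10 + 10×7 + 4×4 = 206
  F-γ (cap 20, load 14): Z1, Z5 — cost 3×2 + 11×5 = 61
  Shipping 267, fixed 154 → total 421.
  Any other capacity-feasible assignment to {F-α, F-γ} ships for at least 267.
Compare {F-α, F-β, F-γ}: its best feasible assignment gives total 435.
Compare {F-α, F-β}: its best feasible assignment gives total 438.
Every other set of open sites that can feasibly serve all demand totals ≥ 435 even under its best assignment. Minimum: 421.

421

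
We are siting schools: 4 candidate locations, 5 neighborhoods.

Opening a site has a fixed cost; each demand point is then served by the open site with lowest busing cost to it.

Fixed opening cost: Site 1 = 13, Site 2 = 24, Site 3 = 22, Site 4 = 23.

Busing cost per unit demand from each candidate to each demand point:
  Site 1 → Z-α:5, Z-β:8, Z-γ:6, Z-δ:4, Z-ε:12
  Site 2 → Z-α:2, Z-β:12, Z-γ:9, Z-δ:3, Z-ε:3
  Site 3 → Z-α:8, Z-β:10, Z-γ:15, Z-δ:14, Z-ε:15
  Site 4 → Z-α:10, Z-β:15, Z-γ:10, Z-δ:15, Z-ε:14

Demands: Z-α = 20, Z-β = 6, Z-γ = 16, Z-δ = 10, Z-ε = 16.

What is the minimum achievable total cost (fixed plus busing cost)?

299

Open {Site 1, Site 2}: assign each demand point to its cheapest open site.
  Z-α→Site 2 20×2=40, Z-β→Site 1 6×8=48, Z-γ→Site 1 16×6=96, Z-δ→Site 2 10×3=30, Z-ε→Site 2 16×3=48
  busing cost 262, fixed 37 → total 299.
Compare {Site 1, Site 2, Site 3}: busing cost 262 + fixed 59 = 321.
Compare {Site 1, Site 2, Site 4}: busing cost 262 + fixed 60 = 322.
Compare {Site 1, Site 2, Site 3, Site 4}: busing cost 262 + fixed 82 = 344.
All other subsets cost ≥ 321. Minimum total cost: 299.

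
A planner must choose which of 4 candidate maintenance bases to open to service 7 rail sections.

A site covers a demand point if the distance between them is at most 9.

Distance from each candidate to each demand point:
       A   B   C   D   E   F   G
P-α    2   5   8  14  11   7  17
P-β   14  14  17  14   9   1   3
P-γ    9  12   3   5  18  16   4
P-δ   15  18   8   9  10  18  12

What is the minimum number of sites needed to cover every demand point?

3

Coverage sets (demand points within 9 of each site):
  P-α: {A, B, C, F}
  P-β: {E, F, G}
  P-γ: {A, C, D, G}
  P-δ: {C, D}
No 2 sites suffice: every size-2 union leaves at least one demand point uncovered.
But {P-α, P-β, P-γ} covers everything, so the minimum is 3.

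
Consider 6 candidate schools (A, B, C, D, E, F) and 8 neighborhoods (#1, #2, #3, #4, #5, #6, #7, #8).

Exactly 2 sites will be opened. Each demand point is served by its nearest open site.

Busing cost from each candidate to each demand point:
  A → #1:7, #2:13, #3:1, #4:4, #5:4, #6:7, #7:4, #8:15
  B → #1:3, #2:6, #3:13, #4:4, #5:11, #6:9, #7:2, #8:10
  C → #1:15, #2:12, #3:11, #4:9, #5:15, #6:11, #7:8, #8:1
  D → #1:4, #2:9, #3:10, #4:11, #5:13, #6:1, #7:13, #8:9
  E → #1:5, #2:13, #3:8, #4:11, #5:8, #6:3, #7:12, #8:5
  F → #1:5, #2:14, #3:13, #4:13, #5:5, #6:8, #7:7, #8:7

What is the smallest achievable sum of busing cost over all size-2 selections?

36

Open {A, D}.
  #1→D 4, #2→D 9, #3→A 1, #4→A 4, #5→A 4, #6→D 1, #7→A 4, #8→D 9  ⇒ total 36.
Compare {A, B}: total 37.
Compare {A, E}: total 39.
No size-2 selection does better; minimum is 36.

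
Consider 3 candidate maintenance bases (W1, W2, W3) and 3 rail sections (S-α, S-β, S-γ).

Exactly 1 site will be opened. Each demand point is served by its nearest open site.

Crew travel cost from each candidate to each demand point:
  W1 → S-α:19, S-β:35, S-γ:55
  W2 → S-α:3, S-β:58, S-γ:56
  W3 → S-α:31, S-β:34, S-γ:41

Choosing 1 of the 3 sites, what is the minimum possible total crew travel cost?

Open {W3}.
  S-α→W3 31, S-β→W3 34, S-γ→W3 41  ⇒ total 106.
Compare {W1}: total 109.
Compare {W2}: total 117.

106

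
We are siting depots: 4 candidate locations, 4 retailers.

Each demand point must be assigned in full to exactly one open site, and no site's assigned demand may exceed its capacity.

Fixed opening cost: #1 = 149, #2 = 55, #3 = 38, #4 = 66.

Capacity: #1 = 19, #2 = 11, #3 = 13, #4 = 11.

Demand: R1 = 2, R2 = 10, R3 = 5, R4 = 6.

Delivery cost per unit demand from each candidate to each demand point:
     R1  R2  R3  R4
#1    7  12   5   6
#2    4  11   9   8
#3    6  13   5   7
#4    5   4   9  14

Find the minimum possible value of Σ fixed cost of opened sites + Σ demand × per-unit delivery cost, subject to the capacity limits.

Open {#3, #4}; cheapest assignment that respects the capacities:
  #3 (cap 13, load 13): R1, R3, R4 — cost 2×6 + 5×5 + 6×7 = 79
  #4 (cap 11, load 10): R2 — cost 10×4 = 40
  Shipping 119, fixed 104 → total 223.
  Any other capacity-feasible assignment to {#3, #4} ships for at least 119.
Compare {#2, #3, #4}: its best feasible assignment gives total 274.
Compare {#2, #3}: its best feasible assignment gives total 282.
Every other set of open sites that can feasibly serve all demand totals ≥ 274 even under its best assignment. Minimum: 223.

223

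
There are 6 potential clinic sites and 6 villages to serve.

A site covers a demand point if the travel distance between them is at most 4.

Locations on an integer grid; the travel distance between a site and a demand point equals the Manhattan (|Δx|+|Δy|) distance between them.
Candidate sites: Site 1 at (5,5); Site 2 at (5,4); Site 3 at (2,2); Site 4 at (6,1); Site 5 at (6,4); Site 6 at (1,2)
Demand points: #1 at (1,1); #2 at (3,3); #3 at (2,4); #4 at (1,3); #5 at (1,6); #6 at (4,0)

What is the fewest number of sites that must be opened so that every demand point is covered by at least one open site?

2

Coverage sets (demand points within 4 of each site):
  Site 1: {#2, #3}
  Site 2: {#2, #3}
  Site 3: {#1, #2, #3, #4, #6}
  Site 4: {#6}
  Site 5: {#2, #3}
  Site 6: {#1, #2, #3, #4, #5}
No single site covers all 6 demand points.
But {Site 3, Site 6} covers everything, so the minimum is 2.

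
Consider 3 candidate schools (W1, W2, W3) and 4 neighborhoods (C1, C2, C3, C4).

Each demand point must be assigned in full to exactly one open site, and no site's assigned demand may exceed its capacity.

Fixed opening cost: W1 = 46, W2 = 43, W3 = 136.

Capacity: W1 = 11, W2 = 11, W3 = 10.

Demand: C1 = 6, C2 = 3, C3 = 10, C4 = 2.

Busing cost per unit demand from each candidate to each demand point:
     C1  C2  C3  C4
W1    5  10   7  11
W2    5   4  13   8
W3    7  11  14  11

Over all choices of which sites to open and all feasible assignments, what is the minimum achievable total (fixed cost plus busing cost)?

Open {W1, W2}; cheapest assignment that respects the capacities:
  W1 (cap 11, load 10): C3 — cost 10×7 = 70
  W2 (cap 11, load 11): C1, C2, C4 — cost 6×5 + 3×4 + 2×8 = 58
  Shipping 128, fixed 89 → total 217.
  Any other capacity-feasible assignment to {W1, W2} ships for at least 128.
Compare {W1, W2, W3}: its best feasible assignment gives total 353.
Compare {W2, W3}: its best feasible assignment gives total 377.
Every other set of open sites that can feasibly serve all demand totals ≥ 353 even under its best assignment. Minimum: 217.

217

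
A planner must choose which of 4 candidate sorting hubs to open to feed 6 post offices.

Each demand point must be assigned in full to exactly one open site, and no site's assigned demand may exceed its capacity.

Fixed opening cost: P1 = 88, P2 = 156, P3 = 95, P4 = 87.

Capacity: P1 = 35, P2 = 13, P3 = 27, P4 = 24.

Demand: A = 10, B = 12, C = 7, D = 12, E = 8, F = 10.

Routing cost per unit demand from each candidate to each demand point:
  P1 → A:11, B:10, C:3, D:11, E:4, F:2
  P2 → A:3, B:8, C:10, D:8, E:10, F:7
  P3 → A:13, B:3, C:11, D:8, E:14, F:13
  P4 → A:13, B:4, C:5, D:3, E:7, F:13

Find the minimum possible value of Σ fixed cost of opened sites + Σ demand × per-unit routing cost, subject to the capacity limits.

442

Open {P1, P4}; cheapest assignment that respects the capacities:
  P1 (cap 35, load 35): A, C, E, F — cost 10×11 + 7×3 + 8×4 + 10×2 = 183
  P4 (cap 24, load 24): B, D — cost 12×4 + 12×3 = 84
  Shipping 267, fixed 175 → total 442.
  Any other capacity-feasible assignment to {P1, P4} ships for at least 267.
Compare {P1, P3}: its best feasible assignment gives total 498.
Compare {P1, P2, P4}: its best feasible assignment gives total 518.
Every other set of open sites that can feasibly serve all demand totals ≥ 498 even under its best assignment. Minimum: 442.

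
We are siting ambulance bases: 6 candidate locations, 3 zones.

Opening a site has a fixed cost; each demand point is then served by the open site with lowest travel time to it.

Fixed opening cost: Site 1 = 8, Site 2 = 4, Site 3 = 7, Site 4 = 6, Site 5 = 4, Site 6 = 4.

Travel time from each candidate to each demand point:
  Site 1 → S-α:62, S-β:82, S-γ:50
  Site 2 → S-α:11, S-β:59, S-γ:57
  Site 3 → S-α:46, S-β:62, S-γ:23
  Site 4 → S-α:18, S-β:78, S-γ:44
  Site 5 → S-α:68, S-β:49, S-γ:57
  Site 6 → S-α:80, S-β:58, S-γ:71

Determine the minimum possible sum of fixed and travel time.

98

Open {Site 2, Site 3, Site 5}: assign each demand point to its cheapest open site.
  S-α→Site 2 11, S-β→Site 5 49, S-γ→Site 3 23
  travel time 83, fixed 15 → total 98.
Compare {Site 2, Site 3, Site 5, Site 6}: travel time 83 + fixed 19 = 102.
Compare {Site 2, Site 3}: travel time 93 + fixed 11 = 104.
Compare {Site 2, Site 3, Site 4, Site 5}: travel time 83 + fixed 21 = 104.
All other subsets cost ≥ 102. Minimum total cost: 98.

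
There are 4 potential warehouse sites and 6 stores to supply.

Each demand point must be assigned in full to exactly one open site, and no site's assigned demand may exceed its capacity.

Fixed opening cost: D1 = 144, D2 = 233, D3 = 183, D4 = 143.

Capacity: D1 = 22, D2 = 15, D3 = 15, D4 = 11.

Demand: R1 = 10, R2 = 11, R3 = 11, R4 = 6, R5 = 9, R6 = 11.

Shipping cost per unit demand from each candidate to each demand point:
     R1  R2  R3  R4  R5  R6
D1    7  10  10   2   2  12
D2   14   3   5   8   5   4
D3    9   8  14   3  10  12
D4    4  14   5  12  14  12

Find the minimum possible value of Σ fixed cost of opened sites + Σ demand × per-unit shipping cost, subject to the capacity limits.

1090

Open {D1, D2, D3, D4}; cheapest assignment that respects the capacities:
  D1 (cap 22, load 21): R1, R2 — cost 10×7 + 11×10 = 180
  D2 (cap 15, load 11): R6 — cost 11×4 = 44
  D3 (cap 15, load 15): R4, R5 — cost 6×3 + 9×10 = 108
  D4 (cap 11, load 11): R3 — cost 11×5 = 55
  Shipping 387, fixed 703 → total 1090.
  Any other capacity-feasible assignment to {D1, D2, D3, D4} ships for at least 387.
Total demand is 58 and no other set of sites has combined capacity ≥ 58, so {D1, D2, D3, D4} is the only feasible choice of open sites. Minimum: 1090.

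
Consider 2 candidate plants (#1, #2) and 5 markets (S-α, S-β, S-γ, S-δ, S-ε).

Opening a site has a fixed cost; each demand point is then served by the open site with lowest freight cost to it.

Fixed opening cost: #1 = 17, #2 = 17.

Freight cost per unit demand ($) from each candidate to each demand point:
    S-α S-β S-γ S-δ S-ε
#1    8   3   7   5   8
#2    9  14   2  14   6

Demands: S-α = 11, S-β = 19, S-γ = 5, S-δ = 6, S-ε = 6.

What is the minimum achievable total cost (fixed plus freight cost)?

255

Open {#1, #2}: assign each demand point to its cheapest open site.
  S-α→#1 11×8=88, S-β→#1 19×3=57, S-γ→#2 5×2=10, S-δ→#1 6×5=30, S-ε→#2 6×6=36
  freight cost 221, fixed 34 → total 255.
Compare {#1}: freight cost 258 + fixed 17 = 275.
Compare {#2}: freight cost 495 + fixed 17 = 512.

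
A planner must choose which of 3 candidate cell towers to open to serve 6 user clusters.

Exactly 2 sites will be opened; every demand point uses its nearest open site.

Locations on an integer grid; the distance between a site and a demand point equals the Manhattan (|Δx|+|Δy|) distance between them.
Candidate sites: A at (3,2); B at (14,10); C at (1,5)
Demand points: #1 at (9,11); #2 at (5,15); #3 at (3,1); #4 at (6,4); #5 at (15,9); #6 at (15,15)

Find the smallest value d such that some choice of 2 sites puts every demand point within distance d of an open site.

14

Open {A, B}.
  Farthest demand point is #2 at distance 14 (to B); all others are ≤ 14.
With {B, C} the worst case is 14.
With {A, C} the worst case is 24.
No size-2 selection achieves below 14.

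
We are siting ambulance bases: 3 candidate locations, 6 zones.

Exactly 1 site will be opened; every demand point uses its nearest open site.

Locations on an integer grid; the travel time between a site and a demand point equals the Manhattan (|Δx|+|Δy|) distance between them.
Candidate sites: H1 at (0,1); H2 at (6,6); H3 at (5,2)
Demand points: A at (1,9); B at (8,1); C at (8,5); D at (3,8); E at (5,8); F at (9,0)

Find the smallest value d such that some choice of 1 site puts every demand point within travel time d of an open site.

9

Open {H2}.
  Farthest demand point is F at travel time 9 (to H2); all others are ≤ 9.
With {H3} the worst case is 11.
With {H1} the worst case is 12.
No size-1 selection achieves below 9.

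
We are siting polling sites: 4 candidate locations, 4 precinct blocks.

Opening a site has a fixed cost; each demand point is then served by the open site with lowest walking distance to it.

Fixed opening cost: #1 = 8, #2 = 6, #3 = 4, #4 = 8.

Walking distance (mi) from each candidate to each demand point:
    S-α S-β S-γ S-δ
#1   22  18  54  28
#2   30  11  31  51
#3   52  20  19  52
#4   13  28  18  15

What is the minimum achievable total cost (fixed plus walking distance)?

Open {#2, #4}: assign each demand point to its cheapest open site.
  S-α→#4 13, S-β→#2 11, S-γ→#4 18, S-δ→#4 15
  walking distance 57, fixed 14 → total 71.
Compare {#2, #3, #4}: walking distance 57 + fixed 18 = 75.
Compare {#3, #4}: walking distance 66 + fixed 12 = 78.
Compare {#1, #2, #4}: walking distance 57 + fixed 22 = 79.
All other subsets cost ≥ 75. Minimum total cost: 71.

71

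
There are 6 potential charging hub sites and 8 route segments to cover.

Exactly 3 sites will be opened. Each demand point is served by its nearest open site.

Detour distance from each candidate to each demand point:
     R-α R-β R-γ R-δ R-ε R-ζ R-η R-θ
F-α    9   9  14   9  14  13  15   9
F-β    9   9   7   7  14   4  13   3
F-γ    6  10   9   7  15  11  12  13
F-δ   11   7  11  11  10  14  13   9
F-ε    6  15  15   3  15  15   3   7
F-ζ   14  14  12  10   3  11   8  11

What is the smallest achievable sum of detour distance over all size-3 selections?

Open {F-β, F-ε, F-ζ}.
  R-α→F-ε 6, R-β→F-β 9, R-γ→F-β 7, R-δ→F-ε 3, R-ε→F-ζ 3, R-ζ→F-β 4, R-η→F-ε 3, R-θ→F-β 3  ⇒ total 38.
Compare {F-β, F-δ, F-ε}: total 43.
Compare {F-β, F-γ, F-ζ}: total 47.
No size-3 selection does better; minimum is 38.

38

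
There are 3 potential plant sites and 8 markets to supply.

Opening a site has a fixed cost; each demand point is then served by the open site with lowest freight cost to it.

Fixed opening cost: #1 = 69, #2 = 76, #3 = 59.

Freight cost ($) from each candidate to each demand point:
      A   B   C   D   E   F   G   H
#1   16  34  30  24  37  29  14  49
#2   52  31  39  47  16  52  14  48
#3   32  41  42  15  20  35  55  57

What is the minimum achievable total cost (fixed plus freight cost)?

302

Open {#1}: assign each demand point to its cheapest open site.
  A→#1 16, B→#1 34, C→#1 30, D→#1 24, E→#1 37, F→#1 29, G→#1 14, H→#1 49
  freight cost 233, fixed 69 → total 302.
Compare {#1, #3}: freight cost 207 + fixed 128 = 335.
Compare {#1, #2}: freight cost 208 + fixed 145 = 353.
Compare {#3}: freight cost 297 + fixed 59 = 356.
All other subsets cost ≥ 335. Minimum total cost: 302.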